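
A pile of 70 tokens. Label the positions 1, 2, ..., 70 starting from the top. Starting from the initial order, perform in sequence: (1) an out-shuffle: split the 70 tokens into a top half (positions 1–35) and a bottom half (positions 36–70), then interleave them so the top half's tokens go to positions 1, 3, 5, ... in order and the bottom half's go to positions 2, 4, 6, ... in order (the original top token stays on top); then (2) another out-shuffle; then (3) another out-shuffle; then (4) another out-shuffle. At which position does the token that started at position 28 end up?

Track the token from position 28 forward through each operation:
  after op 1 (out-shuffle): 28 → 55
  after op 2 (out-shuffle): 55 → 40
  after op 3 (out-shuffle): 40 → 10
  after op 4 (out-shuffle): 10 → 19

19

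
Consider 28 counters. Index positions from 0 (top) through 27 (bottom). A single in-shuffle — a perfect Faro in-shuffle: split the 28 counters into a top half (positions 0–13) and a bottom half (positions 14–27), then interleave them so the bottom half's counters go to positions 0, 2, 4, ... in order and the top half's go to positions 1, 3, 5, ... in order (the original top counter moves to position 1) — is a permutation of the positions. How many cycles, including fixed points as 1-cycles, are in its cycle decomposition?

Trace each unvisited position around until it returns:
(0 1 3 7 15 2 ... len 28)
1 cycle in total.

1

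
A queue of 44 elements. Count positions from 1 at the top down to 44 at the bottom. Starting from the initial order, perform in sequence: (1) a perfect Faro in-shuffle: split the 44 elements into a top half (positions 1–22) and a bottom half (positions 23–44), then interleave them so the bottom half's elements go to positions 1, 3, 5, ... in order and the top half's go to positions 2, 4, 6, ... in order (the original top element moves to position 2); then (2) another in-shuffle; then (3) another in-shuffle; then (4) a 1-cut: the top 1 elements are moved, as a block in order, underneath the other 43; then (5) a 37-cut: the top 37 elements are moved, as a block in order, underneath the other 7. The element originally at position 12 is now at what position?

12

Track the element from position 12 forward through each operation:
  after op 1 (in-shuffle): 12 → 24
  after op 2 (in-shuffle): 24 → 3
  after op 3 (in-shuffle): 3 → 6
  after op 4 (cut 1): 6 → 5
  after op 5 (cut 37): 5 → 12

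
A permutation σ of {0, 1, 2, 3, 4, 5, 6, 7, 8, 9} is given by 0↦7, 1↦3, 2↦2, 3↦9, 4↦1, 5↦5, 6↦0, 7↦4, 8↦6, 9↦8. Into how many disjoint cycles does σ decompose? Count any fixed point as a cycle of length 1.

3

Cycle decomposition: (0 7 4 1 3 9 8 6) (2) (5).
3 cycles.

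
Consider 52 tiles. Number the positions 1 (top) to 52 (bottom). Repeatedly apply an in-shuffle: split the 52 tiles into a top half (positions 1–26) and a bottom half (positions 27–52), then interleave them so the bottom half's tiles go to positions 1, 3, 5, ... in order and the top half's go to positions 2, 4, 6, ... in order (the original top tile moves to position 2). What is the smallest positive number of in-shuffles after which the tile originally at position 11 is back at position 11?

Follow position 11 under repeated in-shuffles:
11 → 22 → 44 → 35 → 17 → 34 → 15 → 30 → ... → 11 (length 52)
It first returns after 52 in-shuffles.

52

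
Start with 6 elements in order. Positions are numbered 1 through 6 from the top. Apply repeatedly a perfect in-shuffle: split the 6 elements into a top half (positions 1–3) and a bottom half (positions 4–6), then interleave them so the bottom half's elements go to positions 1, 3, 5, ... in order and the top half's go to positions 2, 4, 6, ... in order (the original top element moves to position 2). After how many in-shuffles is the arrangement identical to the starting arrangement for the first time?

The in-shuffle permutes the 6 positions with cycle lengths [3, 3].
Every element is home exactly when every cycle has completed a whole number of laps, i.e. after lcm(3) = 3 in-shuffles.

3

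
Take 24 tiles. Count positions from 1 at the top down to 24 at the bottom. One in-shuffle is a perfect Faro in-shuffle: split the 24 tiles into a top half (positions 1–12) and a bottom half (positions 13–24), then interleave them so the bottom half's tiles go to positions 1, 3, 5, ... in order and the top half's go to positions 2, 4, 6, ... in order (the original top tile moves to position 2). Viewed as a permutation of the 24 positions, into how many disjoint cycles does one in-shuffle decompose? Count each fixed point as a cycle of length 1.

Trace each unvisited position around until it returns:
(1 2 4 8 16 7 ... len 20) (5 10 20 15)
2 cycles in total.

2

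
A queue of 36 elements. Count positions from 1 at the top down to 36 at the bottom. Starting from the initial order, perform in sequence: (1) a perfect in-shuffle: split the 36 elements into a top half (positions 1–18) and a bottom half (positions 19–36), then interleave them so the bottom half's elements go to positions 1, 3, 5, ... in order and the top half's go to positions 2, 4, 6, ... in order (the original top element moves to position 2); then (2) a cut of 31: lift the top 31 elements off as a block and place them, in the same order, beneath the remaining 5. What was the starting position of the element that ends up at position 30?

Undo the operations in reverse order, starting from position 30:
  undo op 2 (cut 31): 30 ← 25
  undo op 1 (in-shuffle, from bottom half): 25 ← 31
So the element at position 30 came from original position 31.

31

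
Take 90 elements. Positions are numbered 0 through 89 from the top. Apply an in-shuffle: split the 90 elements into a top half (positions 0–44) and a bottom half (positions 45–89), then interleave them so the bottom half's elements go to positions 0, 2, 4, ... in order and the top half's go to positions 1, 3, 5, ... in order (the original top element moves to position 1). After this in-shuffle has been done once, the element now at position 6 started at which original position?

48

Work backwards from position 6, undoing one in-shuffle at a time:
6 ← 48
So the element now at position 6 started at position 48.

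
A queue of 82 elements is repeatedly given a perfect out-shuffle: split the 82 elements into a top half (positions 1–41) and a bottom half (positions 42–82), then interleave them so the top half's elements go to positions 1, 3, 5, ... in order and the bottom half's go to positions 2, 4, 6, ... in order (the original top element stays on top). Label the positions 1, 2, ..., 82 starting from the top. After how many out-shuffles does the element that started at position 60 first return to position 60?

Follow position 60 under repeated out-shuffles:
60 → 38 → 75 → 68 → 54 → 26 → 51 → 20 → ... → 60 (length 54)
It first returns after 54 out-shuffles.

54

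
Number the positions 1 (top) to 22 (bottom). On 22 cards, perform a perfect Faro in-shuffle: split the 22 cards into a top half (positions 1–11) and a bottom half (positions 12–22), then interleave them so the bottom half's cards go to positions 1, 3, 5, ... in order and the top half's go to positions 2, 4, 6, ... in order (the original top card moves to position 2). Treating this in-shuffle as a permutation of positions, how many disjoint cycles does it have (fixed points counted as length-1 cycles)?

2

Trace each unvisited position around until it returns:
(1 2 4 8 16 9 ... len 11) (5 10 20 17 11 22 ... len 11)
2 cycles in total.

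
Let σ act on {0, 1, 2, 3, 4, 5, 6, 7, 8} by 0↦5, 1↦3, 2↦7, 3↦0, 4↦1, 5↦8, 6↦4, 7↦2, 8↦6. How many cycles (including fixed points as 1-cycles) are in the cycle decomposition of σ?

2

Cycle decomposition: (0 5 8 6 4 1 3) (2 7).
2 cycles.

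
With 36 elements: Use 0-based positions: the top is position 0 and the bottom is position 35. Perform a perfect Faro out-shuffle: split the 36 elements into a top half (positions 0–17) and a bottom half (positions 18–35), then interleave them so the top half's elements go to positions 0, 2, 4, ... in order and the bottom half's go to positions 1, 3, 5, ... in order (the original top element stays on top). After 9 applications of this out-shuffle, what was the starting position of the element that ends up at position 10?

10

Work backwards from position 10, undoing one out-shuffle at a time:
10 ← 5 ← 20 ← 10 ← 5 ← 20 ← 10 ← 5 ← 20 ← 10
So the element now at position 10 started at position 10.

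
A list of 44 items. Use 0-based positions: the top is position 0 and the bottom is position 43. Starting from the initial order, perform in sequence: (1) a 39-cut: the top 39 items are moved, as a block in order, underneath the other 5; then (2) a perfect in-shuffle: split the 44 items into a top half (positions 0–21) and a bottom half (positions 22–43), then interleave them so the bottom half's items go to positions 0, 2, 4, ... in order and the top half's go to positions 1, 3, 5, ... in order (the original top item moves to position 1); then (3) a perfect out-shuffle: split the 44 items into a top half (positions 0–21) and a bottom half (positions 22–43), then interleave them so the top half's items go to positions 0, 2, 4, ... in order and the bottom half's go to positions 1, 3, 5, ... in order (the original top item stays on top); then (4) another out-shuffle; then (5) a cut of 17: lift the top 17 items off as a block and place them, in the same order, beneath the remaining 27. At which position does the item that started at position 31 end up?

9

Track the item from position 31 forward through each operation:
  after op 1 (cut 39): 31 → 36
  after op 2 (in-shuffle): 36 → 28
  after op 3 (out-shuffle): 28 → 13
  after op 4 (out-shuffle): 13 → 26
  after op 5 (cut 17): 26 → 9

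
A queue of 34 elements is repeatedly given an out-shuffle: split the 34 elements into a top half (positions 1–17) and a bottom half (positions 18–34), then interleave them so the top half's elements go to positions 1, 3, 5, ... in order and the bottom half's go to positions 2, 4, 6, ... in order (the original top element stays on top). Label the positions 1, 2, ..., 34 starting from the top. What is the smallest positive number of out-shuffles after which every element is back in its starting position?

10

The out-shuffle permutes the 34 positions with cycle lengths [1, 1, 2, 10, 10, 10].
Every element is home exactly when every cycle has completed a whole number of laps, i.e. after lcm(1, 2, 10) = 10 out-shuffles.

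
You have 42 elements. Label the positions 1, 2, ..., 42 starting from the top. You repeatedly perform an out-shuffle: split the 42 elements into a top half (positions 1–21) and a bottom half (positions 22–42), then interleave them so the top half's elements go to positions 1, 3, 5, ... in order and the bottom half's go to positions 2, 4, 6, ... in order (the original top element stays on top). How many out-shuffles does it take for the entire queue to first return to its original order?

The out-shuffle permutes the 42 positions with cycle lengths [1, 1, 20, 20].
Every element is home exactly when every cycle has completed a whole number of laps, i.e. after lcm(1, 20) = 20 out-shuffles.

20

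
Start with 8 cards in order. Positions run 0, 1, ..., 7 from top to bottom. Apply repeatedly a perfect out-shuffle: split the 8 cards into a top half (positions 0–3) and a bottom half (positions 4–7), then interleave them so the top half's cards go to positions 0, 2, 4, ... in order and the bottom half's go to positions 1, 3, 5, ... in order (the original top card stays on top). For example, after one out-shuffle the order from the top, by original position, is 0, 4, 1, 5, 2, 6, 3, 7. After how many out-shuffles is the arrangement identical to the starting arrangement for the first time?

The out-shuffle permutes the 8 positions with cycle lengths [1, 1, 3, 3].
Every card is home exactly when every cycle has completed a whole number of laps, i.e. after lcm(1, 3) = 3 out-shuffles.

3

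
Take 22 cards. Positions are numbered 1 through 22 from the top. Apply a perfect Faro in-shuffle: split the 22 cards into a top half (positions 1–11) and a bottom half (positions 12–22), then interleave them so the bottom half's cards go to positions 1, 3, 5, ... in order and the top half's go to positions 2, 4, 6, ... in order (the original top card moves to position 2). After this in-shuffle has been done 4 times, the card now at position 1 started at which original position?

13

Work backwards from position 1, undoing one in-shuffle at a time:
1 ← 12 ← 6 ← 3 ← 13
So the card now at position 1 started at position 13.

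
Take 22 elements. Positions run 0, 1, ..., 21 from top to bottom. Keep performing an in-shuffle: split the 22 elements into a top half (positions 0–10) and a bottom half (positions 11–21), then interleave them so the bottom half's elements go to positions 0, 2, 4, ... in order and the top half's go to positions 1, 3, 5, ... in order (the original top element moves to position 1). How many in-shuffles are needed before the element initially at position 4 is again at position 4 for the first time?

11

Follow position 4 under repeated in-shuffles:
4 → 9 → 19 → 16 → 10 → 21 → 20 → 18 → 14 → 6 → 13 → 4
It first returns after 11 in-shuffles.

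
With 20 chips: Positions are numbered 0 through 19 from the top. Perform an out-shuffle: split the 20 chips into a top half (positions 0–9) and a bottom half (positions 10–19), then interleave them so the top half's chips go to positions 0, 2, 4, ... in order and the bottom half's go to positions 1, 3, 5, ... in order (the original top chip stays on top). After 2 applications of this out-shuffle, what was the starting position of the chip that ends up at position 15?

18

Work backwards from position 15, undoing one out-shuffle at a time:
15 ← 17 ← 18
So the chip now at position 15 started at position 18.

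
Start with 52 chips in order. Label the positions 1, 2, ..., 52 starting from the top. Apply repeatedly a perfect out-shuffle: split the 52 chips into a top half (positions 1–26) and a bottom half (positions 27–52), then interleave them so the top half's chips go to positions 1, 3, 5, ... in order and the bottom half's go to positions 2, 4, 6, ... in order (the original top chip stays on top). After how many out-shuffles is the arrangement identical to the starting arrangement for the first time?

The out-shuffle permutes the 52 positions with cycle lengths [1, 1, 2, 8, 8, 8, 8, 8, 8].
Every chip is home exactly when every cycle has completed a whole number of laps, i.e. after lcm(1, 2, 8) = 8 out-shuffles.

8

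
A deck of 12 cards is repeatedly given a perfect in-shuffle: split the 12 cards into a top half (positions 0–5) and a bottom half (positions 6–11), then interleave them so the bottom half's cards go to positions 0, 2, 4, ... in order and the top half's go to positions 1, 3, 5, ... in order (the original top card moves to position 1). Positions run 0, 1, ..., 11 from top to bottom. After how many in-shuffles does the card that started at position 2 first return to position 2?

Follow position 2 under repeated in-shuffles:
2 → 5 → 11 → 10 → 8 → 4 → 9 → 6 → 0 → 1 → 3 → 7 → 2
It first returns after 12 in-shuffles.

12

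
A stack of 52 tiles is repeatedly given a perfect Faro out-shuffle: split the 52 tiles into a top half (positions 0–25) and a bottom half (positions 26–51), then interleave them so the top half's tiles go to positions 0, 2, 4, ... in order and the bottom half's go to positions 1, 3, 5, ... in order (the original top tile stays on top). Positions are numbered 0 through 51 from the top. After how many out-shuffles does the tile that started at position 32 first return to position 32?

Follow position 32 under repeated out-shuffles:
32 → 13 → 26 → 1 → 2 → 4 → 8 → 16 → 32
It first returns after 8 out-shuffles.

8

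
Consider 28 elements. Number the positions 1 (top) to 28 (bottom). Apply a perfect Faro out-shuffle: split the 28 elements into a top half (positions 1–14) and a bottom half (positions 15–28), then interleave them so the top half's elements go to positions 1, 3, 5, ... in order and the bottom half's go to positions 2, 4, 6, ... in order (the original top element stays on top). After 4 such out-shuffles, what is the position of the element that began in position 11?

26

Track the element's position through each out-shuffle:
11 → 21 → 14 → 27 → 26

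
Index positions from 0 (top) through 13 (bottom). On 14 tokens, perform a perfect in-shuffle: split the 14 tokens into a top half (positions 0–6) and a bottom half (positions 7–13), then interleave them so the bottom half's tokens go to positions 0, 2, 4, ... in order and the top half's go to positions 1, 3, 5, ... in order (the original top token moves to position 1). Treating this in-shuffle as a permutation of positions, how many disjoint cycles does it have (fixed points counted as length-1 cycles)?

Trace each unvisited position around until it returns:
(0 1 3 7) (2 5 11 8) (4 9) (6 13 12 10)
4 cycles in total.

4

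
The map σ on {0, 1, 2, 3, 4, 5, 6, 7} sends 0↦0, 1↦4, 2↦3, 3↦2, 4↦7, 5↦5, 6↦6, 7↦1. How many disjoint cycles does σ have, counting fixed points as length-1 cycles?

5

Cycle decomposition: (0) (1 4 7) (2 3) (5) (6).
5 cycles.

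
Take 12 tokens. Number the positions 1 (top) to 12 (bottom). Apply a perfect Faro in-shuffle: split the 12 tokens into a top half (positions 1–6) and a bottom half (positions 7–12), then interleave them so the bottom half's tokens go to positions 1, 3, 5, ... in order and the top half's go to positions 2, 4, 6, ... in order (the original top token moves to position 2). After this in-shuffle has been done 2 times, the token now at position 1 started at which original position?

10

Work backwards from position 1, undoing one in-shuffle at a time:
1 ← 7 ← 10
So the token now at position 1 started at position 10.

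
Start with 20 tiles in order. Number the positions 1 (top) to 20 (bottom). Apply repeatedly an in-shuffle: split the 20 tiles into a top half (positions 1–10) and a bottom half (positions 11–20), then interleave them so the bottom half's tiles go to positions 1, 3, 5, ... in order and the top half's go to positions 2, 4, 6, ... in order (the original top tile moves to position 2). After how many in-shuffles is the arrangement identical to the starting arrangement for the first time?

The in-shuffle permutes the 20 positions with cycle lengths [2, 3, 3, 6, 6].
Every tile is home exactly when every cycle has completed a whole number of laps, i.e. after lcm(2, 3, 6) = 6 in-shuffles.

6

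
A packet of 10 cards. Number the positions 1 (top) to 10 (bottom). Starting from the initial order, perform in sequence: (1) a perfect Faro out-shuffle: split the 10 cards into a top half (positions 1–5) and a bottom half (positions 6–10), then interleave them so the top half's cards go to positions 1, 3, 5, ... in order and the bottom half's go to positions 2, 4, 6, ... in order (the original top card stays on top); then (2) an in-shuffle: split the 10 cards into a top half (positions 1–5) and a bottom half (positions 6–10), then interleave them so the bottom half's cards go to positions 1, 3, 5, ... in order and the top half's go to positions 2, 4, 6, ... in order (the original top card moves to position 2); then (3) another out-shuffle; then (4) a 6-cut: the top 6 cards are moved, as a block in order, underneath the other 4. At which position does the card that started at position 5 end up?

8

Track the card from position 5 forward through each operation:
  after op 1 (out-shuffle): 5 → 9
  after op 2 (in-shuffle): 9 → 7
  after op 3 (out-shuffle): 7 → 4
  after op 4 (cut 6): 4 → 8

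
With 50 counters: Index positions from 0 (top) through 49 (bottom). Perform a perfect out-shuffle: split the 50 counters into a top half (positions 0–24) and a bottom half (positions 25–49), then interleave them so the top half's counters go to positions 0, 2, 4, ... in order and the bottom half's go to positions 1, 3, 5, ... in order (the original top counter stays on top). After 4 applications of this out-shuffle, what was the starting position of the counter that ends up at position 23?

29

Work backwards from position 23, undoing one out-shuffle at a time:
23 ← 36 ← 18 ← 9 ← 29
So the counter now at position 23 started at position 29.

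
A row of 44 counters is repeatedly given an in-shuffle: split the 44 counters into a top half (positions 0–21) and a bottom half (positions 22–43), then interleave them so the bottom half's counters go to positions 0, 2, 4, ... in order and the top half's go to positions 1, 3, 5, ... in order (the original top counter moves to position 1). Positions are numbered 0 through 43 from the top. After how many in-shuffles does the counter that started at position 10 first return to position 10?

12

Follow position 10 under repeated in-shuffles:
10 → 21 → 43 → 42 → 40 → 36 → 28 → 12 → 25 → 6 → 13 → 27 → 10
It first returns after 12 in-shuffles.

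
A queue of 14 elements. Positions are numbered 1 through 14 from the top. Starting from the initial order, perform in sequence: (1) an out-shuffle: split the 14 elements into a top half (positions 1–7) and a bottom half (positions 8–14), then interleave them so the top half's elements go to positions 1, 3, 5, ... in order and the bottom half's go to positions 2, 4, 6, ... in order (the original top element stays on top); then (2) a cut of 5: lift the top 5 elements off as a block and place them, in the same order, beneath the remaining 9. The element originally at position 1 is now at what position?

Track the element from position 1 forward through each operation:
  after op 1 (out-shuffle): 1 → 1
  after op 2 (cut 5): 1 → 10

10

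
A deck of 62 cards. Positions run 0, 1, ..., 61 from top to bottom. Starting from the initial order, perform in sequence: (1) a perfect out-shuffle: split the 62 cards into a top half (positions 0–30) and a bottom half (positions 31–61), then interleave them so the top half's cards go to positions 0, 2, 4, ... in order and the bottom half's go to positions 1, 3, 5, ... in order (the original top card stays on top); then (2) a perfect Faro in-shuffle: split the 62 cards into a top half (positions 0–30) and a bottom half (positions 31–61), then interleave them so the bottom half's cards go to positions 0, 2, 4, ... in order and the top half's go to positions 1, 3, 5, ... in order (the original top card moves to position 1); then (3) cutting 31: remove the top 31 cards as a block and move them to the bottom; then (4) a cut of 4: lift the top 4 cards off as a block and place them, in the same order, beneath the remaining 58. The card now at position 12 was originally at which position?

42

Undo the operations in reverse order, starting from position 12:
  undo op 4 (cut 4): 12 ← 16
  undo op 3 (cut 31): 16 ← 47
  undo op 2 (in-shuffle, from top half): 47 ← 23
  undo op 1 (out-shuffle, from bottom half): 23 ← 42
So the card at position 12 came from original position 42.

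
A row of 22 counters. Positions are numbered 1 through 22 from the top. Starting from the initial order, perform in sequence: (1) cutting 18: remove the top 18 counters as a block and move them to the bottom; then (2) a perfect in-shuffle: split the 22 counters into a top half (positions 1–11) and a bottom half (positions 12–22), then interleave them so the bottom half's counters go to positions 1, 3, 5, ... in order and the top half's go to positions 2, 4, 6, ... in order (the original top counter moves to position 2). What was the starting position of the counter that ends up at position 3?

Undo the operations in reverse order, starting from position 3:
  undo op 2 (in-shuffle, from bottom half): 3 ← 13
  undo op 1 (cut 18): 13 ← 9
So the counter at position 3 came from original position 9.

9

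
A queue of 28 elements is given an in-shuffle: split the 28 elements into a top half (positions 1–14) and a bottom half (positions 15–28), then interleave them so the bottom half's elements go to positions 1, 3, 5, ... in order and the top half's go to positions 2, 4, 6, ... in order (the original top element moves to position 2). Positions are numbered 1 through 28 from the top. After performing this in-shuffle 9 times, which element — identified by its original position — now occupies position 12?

Work backwards from position 12, undoing one in-shuffle at a time:
12 ← 6 ← 3 ← 16 ← 8 ← 4 ← 2 ← 1 ← 15 ← 22
So the element now at position 12 started at position 22.

22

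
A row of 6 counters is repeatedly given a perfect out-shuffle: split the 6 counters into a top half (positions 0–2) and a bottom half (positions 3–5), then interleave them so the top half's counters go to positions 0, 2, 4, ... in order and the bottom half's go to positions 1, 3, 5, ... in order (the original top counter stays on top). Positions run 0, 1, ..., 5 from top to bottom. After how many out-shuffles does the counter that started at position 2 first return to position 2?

Follow position 2 under repeated out-shuffles:
2 → 4 → 3 → 1 → 2
It first returns after 4 out-shuffles.

4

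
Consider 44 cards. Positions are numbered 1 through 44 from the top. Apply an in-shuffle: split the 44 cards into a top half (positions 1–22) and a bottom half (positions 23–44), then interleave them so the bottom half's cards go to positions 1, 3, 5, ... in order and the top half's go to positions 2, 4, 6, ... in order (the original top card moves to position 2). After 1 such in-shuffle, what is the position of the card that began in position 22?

Track the card's position through each in-shuffle:
22 → 44

44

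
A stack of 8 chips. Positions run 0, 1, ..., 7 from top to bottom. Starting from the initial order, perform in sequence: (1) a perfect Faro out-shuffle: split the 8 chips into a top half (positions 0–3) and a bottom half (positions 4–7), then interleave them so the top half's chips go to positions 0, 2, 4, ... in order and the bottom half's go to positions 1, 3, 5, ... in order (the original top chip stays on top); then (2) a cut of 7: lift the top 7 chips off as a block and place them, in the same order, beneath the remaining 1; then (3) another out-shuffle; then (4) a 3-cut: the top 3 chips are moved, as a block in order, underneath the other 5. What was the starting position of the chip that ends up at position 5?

Undo the operations in reverse order, starting from position 5:
  undo op 4 (cut 3): 5 ← 0
  undo op 3 (out-shuffle, from top half): 0 ← 0
  undo op 2 (cut 7): 0 ← 7
  undo op 1 (out-shuffle, from bottom half): 7 ← 7
So the chip at position 5 came from original position 7.

7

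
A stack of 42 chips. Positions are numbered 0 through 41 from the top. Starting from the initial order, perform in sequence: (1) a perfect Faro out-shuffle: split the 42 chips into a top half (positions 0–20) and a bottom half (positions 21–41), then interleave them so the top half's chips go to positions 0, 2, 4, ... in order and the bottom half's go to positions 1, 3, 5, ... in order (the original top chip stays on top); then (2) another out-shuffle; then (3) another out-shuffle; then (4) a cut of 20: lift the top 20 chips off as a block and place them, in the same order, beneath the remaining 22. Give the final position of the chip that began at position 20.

Track the chip from position 20 forward through each operation:
  after op 1 (out-shuffle): 20 → 40
  after op 2 (out-shuffle): 40 → 39
  after op 3 (out-shuffle): 39 → 37
  after op 4 (cut 20): 37 → 17

17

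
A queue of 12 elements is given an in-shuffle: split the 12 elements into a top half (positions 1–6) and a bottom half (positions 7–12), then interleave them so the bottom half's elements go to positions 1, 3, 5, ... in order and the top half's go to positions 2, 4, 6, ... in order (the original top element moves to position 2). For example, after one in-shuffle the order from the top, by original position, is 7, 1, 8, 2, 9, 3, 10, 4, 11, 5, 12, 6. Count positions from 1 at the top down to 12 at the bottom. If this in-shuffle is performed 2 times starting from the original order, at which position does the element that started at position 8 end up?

Track the element's position through each in-shuffle:
8 → 3 → 6

6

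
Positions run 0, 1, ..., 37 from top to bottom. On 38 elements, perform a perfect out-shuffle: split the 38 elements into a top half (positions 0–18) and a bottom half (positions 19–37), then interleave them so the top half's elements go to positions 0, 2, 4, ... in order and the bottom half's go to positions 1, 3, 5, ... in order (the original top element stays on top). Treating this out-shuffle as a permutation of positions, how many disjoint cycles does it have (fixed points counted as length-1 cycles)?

3

Trace each unvisited position around until it returns:
(0) (1 2 4 8 16 32 ... len 36) (37)
3 cycles in total.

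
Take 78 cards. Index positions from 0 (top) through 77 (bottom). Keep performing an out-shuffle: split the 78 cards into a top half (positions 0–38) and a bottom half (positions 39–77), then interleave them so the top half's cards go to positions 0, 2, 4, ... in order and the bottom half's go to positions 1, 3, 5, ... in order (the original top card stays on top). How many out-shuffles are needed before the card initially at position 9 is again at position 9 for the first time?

Follow position 9 under repeated out-shuffles:
9 → 18 → 36 → 72 → 67 → 57 → 37 → 74 → ... → 9 (length 30)
It first returns after 30 out-shuffles.

30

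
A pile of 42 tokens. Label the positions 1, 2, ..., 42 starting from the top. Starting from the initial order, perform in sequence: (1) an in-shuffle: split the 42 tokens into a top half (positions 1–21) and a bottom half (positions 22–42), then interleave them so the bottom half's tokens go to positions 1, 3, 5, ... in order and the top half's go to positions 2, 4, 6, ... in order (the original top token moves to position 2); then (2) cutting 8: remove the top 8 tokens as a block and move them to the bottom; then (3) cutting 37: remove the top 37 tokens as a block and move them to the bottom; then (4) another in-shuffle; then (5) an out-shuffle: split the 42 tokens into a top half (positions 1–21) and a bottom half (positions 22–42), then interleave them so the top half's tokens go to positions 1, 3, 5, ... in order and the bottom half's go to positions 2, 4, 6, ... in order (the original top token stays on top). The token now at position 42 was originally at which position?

12

Undo the operations in reverse order, starting from position 42:
  undo op 5 (out-shuffle, from bottom half): 42 ← 42
  undo op 4 (in-shuffle, from top half): 42 ← 21
  undo op 3 (cut 37): 21 ← 16
  undo op 2 (cut 8): 16 ← 24
  undo op 1 (in-shuffle, from top half): 24 ← 12
So the token at position 42 came from original position 12.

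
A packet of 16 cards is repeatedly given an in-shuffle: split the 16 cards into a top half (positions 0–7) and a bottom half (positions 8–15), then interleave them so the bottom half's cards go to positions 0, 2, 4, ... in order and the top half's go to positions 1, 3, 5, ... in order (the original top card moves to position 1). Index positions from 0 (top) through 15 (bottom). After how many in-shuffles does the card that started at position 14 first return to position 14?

8

Follow position 14 under repeated in-shuffles:
14 → 12 → 8 → 0 → 1 → 3 → 7 → 15 → 14
It first returns after 8 in-shuffles.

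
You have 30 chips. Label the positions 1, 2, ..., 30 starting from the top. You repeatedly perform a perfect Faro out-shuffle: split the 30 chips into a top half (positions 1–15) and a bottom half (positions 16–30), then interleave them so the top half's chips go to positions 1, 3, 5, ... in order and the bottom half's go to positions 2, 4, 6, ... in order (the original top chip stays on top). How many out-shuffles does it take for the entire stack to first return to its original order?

The out-shuffle permutes the 30 positions with cycle lengths [1, 1, 28].
Every chip is home exactly when every cycle has completed a whole number of laps, i.e. after lcm(1, 28) = 28 out-shuffles.

28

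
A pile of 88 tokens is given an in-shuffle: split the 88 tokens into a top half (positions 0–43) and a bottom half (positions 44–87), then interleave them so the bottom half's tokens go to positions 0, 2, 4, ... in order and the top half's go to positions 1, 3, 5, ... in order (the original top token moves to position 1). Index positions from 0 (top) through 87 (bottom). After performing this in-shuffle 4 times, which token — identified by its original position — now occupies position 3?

Work backwards from position 3, undoing one in-shuffle at a time:
3 ← 1 ← 0 ← 44 ← 66
So the token now at position 3 started at position 66.

66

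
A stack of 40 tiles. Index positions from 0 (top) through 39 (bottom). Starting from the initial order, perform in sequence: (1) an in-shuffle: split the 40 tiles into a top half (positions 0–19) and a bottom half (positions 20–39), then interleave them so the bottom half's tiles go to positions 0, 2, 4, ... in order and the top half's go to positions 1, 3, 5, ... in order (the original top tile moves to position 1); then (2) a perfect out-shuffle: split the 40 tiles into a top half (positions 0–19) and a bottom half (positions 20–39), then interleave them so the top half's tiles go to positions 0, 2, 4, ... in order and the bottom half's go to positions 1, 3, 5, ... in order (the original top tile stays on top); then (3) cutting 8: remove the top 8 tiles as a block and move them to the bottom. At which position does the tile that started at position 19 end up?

Track the tile from position 19 forward through each operation:
  after op 1 (in-shuffle): 19 → 39
  after op 2 (out-shuffle): 39 → 39
  after op 3 (cut 8): 39 → 31

31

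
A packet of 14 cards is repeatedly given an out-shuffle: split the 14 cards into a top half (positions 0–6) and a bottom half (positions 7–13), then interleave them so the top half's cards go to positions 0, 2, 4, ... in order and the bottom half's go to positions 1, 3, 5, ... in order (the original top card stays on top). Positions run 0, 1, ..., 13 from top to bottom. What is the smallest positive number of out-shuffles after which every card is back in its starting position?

The out-shuffle permutes the 14 positions with cycle lengths [1, 1, 12].
Every card is home exactly when every cycle has completed a whole number of laps, i.e. after lcm(1, 12) = 12 out-shuffles.

12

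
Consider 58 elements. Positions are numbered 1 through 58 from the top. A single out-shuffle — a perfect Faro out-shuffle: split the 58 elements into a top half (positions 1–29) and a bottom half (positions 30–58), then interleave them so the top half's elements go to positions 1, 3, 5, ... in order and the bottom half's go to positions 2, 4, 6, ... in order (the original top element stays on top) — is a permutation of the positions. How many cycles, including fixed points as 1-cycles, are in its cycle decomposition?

Trace each unvisited position around until it returns:
(1) (2 3 5 9 17 33 ... len 18) (4 7 13 25 49 40 ... len 18) (6 11 21 41 24 47 ... len 18) (20 39) (58)
6 cycles in total.

6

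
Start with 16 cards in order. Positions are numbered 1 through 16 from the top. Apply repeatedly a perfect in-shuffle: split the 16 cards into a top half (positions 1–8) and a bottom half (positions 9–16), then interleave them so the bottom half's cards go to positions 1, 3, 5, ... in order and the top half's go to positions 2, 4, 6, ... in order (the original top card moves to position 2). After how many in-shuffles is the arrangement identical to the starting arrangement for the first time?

8

The in-shuffle permutes the 16 positions with cycle lengths [8, 8].
Every card is home exactly when every cycle has completed a whole number of laps, i.e. after lcm(8) = 8 in-shuffles.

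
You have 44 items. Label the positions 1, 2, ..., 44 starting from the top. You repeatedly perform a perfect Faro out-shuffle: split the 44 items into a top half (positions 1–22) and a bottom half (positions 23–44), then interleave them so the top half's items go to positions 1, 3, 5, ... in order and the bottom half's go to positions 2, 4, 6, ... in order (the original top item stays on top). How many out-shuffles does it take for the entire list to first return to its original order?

14

The out-shuffle permutes the 44 positions with cycle lengths [1, 1, 14, 14, 14].
Every item is home exactly when every cycle has completed a whole number of laps, i.e. after lcm(1, 14) = 14 out-shuffles.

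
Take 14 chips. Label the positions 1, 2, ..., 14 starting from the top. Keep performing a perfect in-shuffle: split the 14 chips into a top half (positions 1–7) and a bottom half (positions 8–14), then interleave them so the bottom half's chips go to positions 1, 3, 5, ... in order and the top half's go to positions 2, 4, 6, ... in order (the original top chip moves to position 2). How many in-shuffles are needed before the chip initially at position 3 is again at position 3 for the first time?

Follow position 3 under repeated in-shuffles:
3 → 6 → 12 → 9 → 3
It first returns after 4 in-shuffles.

4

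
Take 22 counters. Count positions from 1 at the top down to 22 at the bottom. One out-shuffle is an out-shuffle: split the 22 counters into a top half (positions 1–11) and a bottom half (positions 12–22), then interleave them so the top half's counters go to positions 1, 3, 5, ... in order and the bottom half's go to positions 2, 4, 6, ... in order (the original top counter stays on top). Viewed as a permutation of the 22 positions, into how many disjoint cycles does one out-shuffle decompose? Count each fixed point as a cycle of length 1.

7

Trace each unvisited position around until it returns:
(1) (2 3 5 9 17 12) (4 7 13) (6 11 21 20 18 14) (8 15) (10 19 16) (22)
7 cycles in total.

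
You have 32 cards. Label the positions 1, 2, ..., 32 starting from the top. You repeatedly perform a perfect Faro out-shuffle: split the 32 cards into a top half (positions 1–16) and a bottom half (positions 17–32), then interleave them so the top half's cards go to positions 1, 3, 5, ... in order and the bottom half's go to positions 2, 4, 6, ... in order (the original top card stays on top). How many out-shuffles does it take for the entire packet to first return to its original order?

5

The out-shuffle permutes the 32 positions with cycle lengths [1, 1, 5, 5, 5, 5, 5, 5].
Every card is home exactly when every cycle has completed a whole number of laps, i.e. after lcm(1, 5) = 5 out-shuffles.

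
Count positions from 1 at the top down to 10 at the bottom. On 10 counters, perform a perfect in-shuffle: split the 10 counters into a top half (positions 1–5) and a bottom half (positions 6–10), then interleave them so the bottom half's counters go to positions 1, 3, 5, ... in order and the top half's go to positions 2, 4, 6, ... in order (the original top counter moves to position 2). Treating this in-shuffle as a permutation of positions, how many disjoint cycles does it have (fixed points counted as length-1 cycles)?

1

Trace each unvisited position around until it returns:
(1 2 4 8 5 10 9 7 3 6)
1 cycle in total.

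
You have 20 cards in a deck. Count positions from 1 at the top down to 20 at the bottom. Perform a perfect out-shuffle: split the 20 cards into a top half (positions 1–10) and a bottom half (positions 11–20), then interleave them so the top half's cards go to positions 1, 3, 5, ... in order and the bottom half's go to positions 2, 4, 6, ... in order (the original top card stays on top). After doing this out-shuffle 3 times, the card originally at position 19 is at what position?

12

Track the card's position through each out-shuffle:
19 → 18 → 16 → 12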